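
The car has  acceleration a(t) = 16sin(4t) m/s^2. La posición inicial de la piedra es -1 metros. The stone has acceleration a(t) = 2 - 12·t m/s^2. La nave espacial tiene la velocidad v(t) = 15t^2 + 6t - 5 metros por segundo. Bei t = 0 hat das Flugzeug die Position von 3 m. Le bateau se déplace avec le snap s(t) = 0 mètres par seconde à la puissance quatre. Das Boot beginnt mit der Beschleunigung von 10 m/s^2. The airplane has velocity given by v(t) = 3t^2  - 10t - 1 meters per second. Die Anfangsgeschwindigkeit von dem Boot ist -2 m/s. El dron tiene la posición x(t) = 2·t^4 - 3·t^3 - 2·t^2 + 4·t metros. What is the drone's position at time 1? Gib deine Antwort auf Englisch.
We have position x(t) = 2·t^4 - 3·t^3 - 2·t^2 + 4·t. Substituting t = 1: x(1) = 1.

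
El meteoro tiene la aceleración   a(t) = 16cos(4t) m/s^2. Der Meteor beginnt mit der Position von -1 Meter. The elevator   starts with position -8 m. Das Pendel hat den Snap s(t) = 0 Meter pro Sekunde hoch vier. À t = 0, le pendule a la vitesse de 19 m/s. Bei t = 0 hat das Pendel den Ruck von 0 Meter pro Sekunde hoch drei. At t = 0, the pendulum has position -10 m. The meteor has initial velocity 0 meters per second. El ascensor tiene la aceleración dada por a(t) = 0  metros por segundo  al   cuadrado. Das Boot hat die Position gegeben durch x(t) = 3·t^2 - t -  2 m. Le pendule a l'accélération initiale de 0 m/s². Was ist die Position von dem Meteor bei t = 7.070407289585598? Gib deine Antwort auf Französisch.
En partant de l'accélération a(t) = 16·cos(4·t), nous prenons 2 primitives. En prenant ∫a(t)dt et en appliquant v(0) = 0, nous trouvons v(t) = 4·sin(4·t). En prenant ∫v(t)dt et en appliquant x(0) = -1, nous trouvons x(t) = -cos(4·t). En utilisant x(t) = -cos(4·t) et en substituant t = 7.070407289585598, nous trouvons x = 0.999973389591812.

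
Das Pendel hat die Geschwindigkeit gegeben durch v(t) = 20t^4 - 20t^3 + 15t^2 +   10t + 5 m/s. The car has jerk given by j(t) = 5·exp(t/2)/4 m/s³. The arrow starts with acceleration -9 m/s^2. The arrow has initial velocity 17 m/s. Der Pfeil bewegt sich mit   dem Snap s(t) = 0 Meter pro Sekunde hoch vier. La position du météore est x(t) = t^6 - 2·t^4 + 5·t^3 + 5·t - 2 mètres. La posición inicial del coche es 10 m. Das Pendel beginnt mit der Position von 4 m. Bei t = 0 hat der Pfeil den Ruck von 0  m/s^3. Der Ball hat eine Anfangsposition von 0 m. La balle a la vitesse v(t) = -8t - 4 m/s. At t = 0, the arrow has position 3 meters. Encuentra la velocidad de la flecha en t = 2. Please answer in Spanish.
Para resolver esto, necesitamos tomar 3 integrales de nuestra ecuación del snap s(t) = 0. La antiderivada del snap es la sacudida. Usando j(0) = 0, obtenemos j(t) = 0. Integrando la sacudida y usando la condición inicial a(0) = -9, obtenemos a(t) = -9. Tomando ∫a(t)dt y aplicando v(0) = 17, encontramos v(t) = 17 - 9·t. Tenemos la velocidad v(t) = 17 - 9·t. Sustituyendo t = 2: v(2) = -1.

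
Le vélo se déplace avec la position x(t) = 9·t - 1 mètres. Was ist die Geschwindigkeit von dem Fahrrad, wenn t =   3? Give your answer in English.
We must differentiate our position equation x(t) = 9·t - 1 1 time. The derivative of position gives velocity: v(t) = 9. From the given velocity equation v(t) = 9, we substitute t = 3 to get v = 9.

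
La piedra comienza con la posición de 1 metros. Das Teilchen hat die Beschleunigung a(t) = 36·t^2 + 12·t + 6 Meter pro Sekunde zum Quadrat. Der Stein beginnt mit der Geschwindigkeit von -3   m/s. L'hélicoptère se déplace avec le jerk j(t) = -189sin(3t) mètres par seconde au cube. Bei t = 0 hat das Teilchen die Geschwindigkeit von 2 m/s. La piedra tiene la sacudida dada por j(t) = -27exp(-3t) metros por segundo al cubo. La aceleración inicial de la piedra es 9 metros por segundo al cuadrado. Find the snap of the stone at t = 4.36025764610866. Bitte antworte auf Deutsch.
Ausgehend von dem Ruck j(t) = -27·exp(-3·t), nehmen wir 1 Ableitung. Durch Ableiten von dem Ruck erhalten wir den Snap: s(t) = 81·exp(-3·t). Wir haben den Snap s(t) = 81·exp(-3·t). Durch Einsetzen von t = 4.36025764610866: s(4.36025764610866) = 0.000168879724855975.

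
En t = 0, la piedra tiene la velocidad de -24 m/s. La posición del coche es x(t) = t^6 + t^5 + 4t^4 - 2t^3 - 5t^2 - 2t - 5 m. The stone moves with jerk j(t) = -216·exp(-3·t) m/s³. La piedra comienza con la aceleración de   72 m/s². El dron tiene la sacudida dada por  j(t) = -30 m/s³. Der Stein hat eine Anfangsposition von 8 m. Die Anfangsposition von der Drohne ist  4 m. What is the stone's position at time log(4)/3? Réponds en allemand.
Wir müssen unsere Gleichung für den Ruck j(t) = -216·exp(-3·t) 3-mal integrieren. Das Integral von dem Ruck ist die Beschleunigung. Mit a(0) = 72 erhalten wir a(t) = 72·exp(-3·t). Die Stammfunktion von der Beschleunigung, mit v(0) = -24, ergibt die Geschwindigkeit: v(t) = -24·exp(-3·t). Mit ∫v(t)dt und Anwendung von x(0) = 8, finden wir x(t) = 8·exp(-3·t). Mit x(t) = 8·exp(-3·t) und Einsetzen von t = log(4)/3, finden wir x = 2.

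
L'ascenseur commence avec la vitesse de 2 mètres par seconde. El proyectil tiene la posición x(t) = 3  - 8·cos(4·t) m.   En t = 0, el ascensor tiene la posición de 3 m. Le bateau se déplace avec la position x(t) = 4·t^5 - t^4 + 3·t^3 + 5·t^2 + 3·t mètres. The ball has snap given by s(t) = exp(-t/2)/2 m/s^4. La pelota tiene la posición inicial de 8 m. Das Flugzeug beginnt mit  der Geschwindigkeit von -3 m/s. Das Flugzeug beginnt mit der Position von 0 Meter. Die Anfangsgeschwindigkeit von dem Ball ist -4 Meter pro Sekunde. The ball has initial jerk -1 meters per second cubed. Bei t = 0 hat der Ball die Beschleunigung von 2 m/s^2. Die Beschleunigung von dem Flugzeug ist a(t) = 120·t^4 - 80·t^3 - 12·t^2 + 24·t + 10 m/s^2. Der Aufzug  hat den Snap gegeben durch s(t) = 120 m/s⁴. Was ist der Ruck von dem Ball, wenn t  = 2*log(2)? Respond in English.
Starting from snap s(t) = exp(-t/2)/2, we take 1 integral. Taking ∫s(t)dt and applying j(0) = -1, we find j(t) = -exp(-t/2). From the given jerk equation j(t) = -exp(-t/2), we substitute t = 2*log(2) to get j = -1/2.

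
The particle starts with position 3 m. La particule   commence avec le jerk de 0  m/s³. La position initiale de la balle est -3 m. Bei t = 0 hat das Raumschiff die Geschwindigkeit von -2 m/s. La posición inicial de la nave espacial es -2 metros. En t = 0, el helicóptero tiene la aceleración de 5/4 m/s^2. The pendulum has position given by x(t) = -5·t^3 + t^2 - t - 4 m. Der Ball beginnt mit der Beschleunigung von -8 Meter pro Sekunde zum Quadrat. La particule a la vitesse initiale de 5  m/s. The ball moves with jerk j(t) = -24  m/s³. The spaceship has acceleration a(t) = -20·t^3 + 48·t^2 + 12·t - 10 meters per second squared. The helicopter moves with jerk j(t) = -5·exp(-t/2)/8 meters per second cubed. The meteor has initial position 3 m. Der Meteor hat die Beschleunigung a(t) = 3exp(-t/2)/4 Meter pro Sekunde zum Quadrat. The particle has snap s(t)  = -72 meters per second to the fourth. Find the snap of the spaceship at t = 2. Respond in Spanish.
Para resolver esto, necesitamos tomar 2 derivadas de nuestra ecuación de la aceleración a(t) = -20·t^3 + 48·t^2 + 12·t - 10. Tomando d/dt de a(t), encontramos j(t) = -60·t^2 + 96·t + 12. Derivando la sacudida, obtenemos el snap: s(t) = 96 - 120·t. Usando s(t) = 96 - 120·t y sustituyendo t = 2, encontramos s = -144.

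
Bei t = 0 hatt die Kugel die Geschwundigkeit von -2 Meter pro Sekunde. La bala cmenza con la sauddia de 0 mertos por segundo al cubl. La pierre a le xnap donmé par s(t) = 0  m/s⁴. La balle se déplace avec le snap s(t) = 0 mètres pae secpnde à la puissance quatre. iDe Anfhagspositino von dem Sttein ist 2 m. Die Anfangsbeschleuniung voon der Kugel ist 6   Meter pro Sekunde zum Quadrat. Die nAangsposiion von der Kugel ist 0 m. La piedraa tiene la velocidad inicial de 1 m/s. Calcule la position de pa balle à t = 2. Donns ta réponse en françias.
Nous devons intégrer notre équation du snap s(t) = 0 4 fois. L'intégrale du snap est le jerk. En utilisant j(0) = 0, nous obtenons j(t) = 0. L'intégrale du jerk est l'accélération. En utilisant a(0) = 6, nous obtenons a(t) = 6. L'intégrale de l'accélération, avec v(0) = -2, donne la vitesse: v(t) = 6·t - 2. La primitive de la vitesse, avec x(0) = 0, donne la position: x(t) = 3·t^2 - 2·t. En utilisant x(t) = 3·t^2 - 2·t et en substituant t = 2, nous trouvons x = 8.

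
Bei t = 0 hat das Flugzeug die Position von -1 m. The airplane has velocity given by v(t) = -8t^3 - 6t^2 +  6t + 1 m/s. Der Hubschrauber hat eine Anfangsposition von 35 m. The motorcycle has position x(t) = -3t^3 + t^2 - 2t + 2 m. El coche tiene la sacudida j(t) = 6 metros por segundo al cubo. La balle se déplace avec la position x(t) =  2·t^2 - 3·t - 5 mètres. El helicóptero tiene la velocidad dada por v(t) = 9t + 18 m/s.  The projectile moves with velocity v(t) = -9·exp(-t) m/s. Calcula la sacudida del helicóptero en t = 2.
Partiendo de la velocidad v(t) = 9·t + 18, tomamos 2 derivadas. Tomando d/dt de v(t), encontramos a(t) = 9. Derivando la aceleración, obtenemos la sacudida: j(t) = 0. De la ecuación de la sacudida j(t) = 0, sustituimos t = 2 para obtener j = 0.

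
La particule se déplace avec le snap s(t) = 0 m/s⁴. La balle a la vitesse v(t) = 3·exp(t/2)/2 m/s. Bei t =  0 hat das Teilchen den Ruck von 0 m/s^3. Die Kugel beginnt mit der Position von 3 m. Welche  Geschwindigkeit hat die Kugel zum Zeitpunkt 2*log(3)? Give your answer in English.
Using v(t) = 3·exp(t/2)/2 and substituting t = 2*log(3), we find v = 9/2.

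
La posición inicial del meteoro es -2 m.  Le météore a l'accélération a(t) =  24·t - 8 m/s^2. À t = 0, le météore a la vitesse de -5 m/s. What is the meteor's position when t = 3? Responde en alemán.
Wir müssen das Integral unserer Gleichung für die Beschleunigung a(t) = 24·t - 8 2-mal finden. Die Stammfunktion von der Beschleunigung ist die Geschwindigkeit. Mit v(0) = -5 erhalten wir v(t) = 12·t^2 - 8·t - 5. Mit ∫v(t)dt und Anwendung von x(0) = -2, finden wir x(t) = 4·t^3 - 4·t^2 - 5·t - 2. Mit x(t) = 4·t^3 - 4·t^2 - 5·t - 2 und Einsetzen von t = 3, finden wir x = 55.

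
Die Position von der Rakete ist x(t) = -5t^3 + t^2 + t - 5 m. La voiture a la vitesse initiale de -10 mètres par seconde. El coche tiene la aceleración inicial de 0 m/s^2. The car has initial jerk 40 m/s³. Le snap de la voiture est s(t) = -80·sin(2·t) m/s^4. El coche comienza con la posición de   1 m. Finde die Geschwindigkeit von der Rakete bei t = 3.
Um dies zu lösen, müssen wir 1 Ableitung unserer Gleichung für die Position x(t) = -5·t^3 + t^2 + t - 5 nehmen. Die Ableitung von der Position ergibt die Geschwindigkeit: v(t) = -15·t^2 + 2·t + 1. Mit v(t) = -15·t^2 + 2·t + 1 und Einsetzen von t = 3, finden wir v = -128.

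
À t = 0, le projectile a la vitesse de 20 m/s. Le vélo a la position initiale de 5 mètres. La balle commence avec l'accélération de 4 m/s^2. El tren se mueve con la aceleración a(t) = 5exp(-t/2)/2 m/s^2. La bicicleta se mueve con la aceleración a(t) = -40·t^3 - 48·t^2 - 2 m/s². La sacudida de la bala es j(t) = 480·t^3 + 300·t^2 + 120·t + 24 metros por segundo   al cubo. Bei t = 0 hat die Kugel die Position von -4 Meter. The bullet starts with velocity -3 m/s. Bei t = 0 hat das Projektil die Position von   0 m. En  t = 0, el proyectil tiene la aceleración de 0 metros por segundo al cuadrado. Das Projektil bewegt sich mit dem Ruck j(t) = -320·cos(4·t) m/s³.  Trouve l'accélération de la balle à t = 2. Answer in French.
Nous devons intégrer notre équation du jerk j(t) = 480·t^3 + 300·t^2 + 120·t + 24 1 fois. La primitive du jerk, avec a(0) = 4, donne l'accélération: a(t) = 120·t^4 + 100·t^3 + 60·t^2 + 24·t + 4. En utilisant a(t) = 120·t^4 + 100·t^3 + 60·t^2 + 24·t + 4 et en substituant t = 2, nous trouvons a = 3012.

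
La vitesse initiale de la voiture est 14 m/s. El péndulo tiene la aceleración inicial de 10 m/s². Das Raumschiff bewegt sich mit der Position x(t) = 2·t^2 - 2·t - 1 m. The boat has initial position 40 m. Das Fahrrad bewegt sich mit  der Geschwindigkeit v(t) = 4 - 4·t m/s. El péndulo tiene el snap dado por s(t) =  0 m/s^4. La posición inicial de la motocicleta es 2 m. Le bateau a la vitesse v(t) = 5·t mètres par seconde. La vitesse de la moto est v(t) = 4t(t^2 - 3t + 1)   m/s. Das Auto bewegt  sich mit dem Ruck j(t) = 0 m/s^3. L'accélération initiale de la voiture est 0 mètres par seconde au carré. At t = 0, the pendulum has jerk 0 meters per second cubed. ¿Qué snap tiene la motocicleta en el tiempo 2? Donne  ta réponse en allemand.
Wir müssen unsere Gleichung für die Geschwindigkeit v(t) = 4·t·(t^2 - 3·t + 1) 3-mal ableiten. Die Ableitung von der Geschwindigkeit ergibt die Beschleunigung: a(t) = 4·t^2 + 4·t·(2·t - 3) - 12·t + 4. Mit d/dt von a(t) finden wir j(t) = 24·t - 24. Die Ableitung von dem Ruck ergibt den Snap: s(t) = 24. Aus der Gleichung für den Snap s(t) = 24, setzen wir t = 2 ein und erhalten s = 24.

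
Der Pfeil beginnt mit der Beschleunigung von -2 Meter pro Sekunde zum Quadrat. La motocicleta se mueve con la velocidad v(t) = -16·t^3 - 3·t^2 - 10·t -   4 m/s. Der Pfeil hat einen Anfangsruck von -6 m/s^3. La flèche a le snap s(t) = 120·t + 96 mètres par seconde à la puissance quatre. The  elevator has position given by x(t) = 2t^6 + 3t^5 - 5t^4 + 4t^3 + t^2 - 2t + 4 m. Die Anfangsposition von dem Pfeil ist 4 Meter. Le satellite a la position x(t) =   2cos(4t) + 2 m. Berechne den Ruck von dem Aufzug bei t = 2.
Um dies zu lösen, müssen wir 3 Ableitungen unserer Gleichung für die Position x(t) = 2·t^6 + 3·t^5 - 5·t^4 + 4·t^3 + t^2 - 2·t + 4 nehmen. Durch Ableiten von der Position erhalten wir die Geschwindigkeit: v(t) = 12·t^5 + 15·t^4 - 20·t^3 + 12·t^2 + 2·t - 2. Durch Ableiten von der Geschwindigkeit erhalten wir die Beschleunigung: a(t) = 60·t^4 + 60·t^3 - 60·t^2 + 24·t + 2. Durch Ableiten von der Beschleunigung erhalten wir den Ruck: j(t) = 240·t^3 + 180·t^2 - 120·t + 24. Aus der Gleichung für den Ruck j(t) = 240·t^3 + 180·t^2 - 120·t + 24, setzen wir t = 2 ein und erhalten j = 2424.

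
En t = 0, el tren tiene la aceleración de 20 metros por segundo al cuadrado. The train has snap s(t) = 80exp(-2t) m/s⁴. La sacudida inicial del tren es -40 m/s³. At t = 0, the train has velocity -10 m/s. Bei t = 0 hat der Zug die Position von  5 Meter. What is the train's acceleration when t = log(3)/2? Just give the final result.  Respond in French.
L'accélération à t = log(3)/2 est a = 20/3.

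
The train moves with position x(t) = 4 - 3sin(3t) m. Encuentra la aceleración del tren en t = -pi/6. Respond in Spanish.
Para resolver esto, necesitamos tomar 2 derivadas de nuestra ecuación de la posición x(t) = 4 - 3·sin(3·t). Tomando d/dt de x(t), encontramos v(t) = -9·cos(3·t). La derivada de la velocidad da la aceleración: a(t) = 27·sin(3·t). Tenemos la aceleración a(t) = 27·sin(3·t). Sustituyendo t = -pi/6: a(-pi/6) = -27.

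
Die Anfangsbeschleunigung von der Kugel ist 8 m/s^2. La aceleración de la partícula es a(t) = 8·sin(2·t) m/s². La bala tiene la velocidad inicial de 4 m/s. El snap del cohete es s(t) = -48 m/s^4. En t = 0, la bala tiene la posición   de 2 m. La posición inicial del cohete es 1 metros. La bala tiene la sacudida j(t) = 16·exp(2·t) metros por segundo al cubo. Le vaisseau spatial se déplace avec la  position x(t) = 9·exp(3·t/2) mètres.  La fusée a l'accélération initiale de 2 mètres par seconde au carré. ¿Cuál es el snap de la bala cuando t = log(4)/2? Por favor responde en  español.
Partiendo de la sacudida j(t) = 16·exp(2·t), tomamos 1 derivada. Derivando la sacudida, obtenemos el snap: s(t) = 32·exp(2·t). Usando s(t) = 32·exp(2·t) y sustituyendo t = log(4)/2, encontramos s = 128.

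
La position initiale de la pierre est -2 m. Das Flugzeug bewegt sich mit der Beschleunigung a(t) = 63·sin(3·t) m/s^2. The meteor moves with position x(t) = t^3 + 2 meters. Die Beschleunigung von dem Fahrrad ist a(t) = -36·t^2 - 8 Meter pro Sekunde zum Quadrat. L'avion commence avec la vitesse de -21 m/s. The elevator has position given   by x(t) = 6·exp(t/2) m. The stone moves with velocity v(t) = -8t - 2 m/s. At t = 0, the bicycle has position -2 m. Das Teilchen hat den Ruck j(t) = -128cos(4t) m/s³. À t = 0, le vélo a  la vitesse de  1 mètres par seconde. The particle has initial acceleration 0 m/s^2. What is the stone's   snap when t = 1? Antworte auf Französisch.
Pour résoudre ceci, nous devons prendre 3 dérivées de notre équation de la vitesse v(t) = -8·t - 2. En dérivant la vitesse, nous obtenons l'accélération: a(t) = -8. La dérivée de l'accélération donne le jerk: j(t) = 0. En prenant d/dt de j(t), nous trouvons s(t) = 0. Nous avons le snap s(t) = 0. En substituant t = 1: s(1) = 0.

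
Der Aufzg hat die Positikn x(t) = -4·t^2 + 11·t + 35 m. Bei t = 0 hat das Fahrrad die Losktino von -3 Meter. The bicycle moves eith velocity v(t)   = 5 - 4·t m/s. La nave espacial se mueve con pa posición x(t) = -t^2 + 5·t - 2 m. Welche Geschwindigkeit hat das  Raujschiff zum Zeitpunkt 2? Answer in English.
Starting from position x(t) = -t^2 + 5·t - 2, we take 1 derivative. Differentiating position, we get velocity: v(t) = 5 - 2·t. From the given velocity equation v(t) = 5 - 2·t, we substitute t = 2 to get v = 1.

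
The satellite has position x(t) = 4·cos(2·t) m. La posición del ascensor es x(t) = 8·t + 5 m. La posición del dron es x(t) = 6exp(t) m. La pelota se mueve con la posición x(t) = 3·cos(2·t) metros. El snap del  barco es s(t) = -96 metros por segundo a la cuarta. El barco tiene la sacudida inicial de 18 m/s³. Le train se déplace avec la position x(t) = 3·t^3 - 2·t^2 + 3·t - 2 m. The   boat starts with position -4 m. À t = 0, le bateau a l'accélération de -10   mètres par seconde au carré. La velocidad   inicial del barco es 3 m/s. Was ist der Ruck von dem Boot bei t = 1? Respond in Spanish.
Partiendo del snap s(t) = -96, tomamos 1 antiderivada. Integrando el snap y usando la condición inicial j(0) = 18, obtenemos j(t) = 18 - 96·t. Tenemos la sacudida j(t) = 18 - 96·t. Sustituyendo t = 1: j(1) = -78.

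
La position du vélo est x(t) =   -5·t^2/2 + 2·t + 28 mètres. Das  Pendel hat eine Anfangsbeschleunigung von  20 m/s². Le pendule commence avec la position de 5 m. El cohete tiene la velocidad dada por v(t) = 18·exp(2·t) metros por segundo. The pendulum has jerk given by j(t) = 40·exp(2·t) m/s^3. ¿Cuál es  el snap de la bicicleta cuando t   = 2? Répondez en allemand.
Wir müssen unsere Gleichung für die Position x(t) = -5·t^2/2 + 2·t + 28 4-mal ableiten. Durch Ableiten von der Position erhalten wir die Geschwindigkeit: v(t) = 2 - 5·t. Die Ableitung von der Geschwindigkeit ergibt die Beschleunigung: a(t) = -5. Mit d/dt von a(t) finden wir j(t) = 0. Mit d/dt von j(t) finden wir s(t) = 0. Mit s(t) = 0 und Einsetzen von t = 2, finden wir s = 0.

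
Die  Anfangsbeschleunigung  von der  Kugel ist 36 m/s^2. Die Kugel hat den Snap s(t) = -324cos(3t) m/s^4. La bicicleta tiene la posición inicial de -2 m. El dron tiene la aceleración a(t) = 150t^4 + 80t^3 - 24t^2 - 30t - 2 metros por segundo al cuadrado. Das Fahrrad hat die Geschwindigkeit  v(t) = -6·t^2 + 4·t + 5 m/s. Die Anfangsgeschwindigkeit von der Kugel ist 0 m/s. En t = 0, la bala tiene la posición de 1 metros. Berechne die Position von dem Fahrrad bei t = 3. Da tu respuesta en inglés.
Starting from velocity v(t) = -6·t^2 + 4·t + 5, we take 1 integral. Finding the antiderivative of v(t) and using x(0) = -2: x(t) = -2·t^3 + 2·t^2 + 5·t - 2. We have position x(t) = -2·t^3 + 2·t^2 + 5·t - 2. Substituting t = 3: x(3) = -23.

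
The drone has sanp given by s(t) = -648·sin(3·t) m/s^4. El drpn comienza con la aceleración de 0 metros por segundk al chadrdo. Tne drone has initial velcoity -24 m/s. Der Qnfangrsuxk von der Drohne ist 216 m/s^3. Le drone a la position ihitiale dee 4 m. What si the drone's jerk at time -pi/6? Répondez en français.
En partant du snap s(t) = -648·sin(3·t), nous prenons 1 intégrale. En intégrant le snap et en utilisant la condition initiale j(0) = 216, nous obtenons j(t) = 216·cos(3·t). Nous avons le jerk j(t) = 216·cos(3·t). En substituant t = -pi/6: j(-pi/6) = 0.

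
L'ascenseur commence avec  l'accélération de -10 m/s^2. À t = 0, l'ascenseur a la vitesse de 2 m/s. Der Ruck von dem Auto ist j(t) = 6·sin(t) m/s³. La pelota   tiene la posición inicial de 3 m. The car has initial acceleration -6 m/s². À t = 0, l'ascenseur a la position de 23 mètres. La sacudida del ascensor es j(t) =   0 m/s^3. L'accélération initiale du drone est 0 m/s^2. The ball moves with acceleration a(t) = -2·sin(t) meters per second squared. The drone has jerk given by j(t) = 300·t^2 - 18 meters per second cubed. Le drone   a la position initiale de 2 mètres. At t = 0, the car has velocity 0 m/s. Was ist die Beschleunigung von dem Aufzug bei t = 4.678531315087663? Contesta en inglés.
We must find the antiderivative of our jerk equation j(t) = 0 1 time. The integral of jerk, with a(0) = -10, gives acceleration: a(t) = -10. From the given acceleration equation a(t) = -10, we substitute t = 4.678531315087663 to get a = -10.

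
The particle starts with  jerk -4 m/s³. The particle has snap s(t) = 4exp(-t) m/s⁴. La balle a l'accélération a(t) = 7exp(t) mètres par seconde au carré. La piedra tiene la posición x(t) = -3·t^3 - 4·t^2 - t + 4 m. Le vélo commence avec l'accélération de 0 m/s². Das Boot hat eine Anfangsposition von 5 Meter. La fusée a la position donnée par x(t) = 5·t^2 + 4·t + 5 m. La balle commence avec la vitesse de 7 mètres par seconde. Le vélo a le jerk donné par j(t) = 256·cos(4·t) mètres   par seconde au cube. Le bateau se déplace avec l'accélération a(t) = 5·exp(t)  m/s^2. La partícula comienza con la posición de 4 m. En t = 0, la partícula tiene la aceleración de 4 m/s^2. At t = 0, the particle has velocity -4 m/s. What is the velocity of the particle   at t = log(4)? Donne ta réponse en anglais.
We must find the antiderivative of our snap equation s(t) = 4·exp(-t) 3 times. The antiderivative of snap, with j(0) = -4, gives jerk: j(t) = -4·exp(-t). Integrating jerk and using the initial condition a(0) = 4, we get a(t) = 4·exp(-t). Finding the antiderivative of a(t) and using v(0) = -4: v(t) = -4·exp(-t). Using v(t) = -4·exp(-t) and substituting t = log(4), we find v = -1.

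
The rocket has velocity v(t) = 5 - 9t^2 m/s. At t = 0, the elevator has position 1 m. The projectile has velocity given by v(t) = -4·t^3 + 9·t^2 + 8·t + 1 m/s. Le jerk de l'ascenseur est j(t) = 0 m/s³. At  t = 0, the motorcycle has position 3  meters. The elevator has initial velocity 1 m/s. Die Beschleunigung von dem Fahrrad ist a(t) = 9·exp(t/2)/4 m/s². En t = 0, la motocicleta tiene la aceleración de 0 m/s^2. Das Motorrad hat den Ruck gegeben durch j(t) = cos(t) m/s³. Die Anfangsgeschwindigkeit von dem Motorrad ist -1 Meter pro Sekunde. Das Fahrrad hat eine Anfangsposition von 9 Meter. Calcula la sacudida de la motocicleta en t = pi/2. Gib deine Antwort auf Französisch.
Nous avons le jerk j(t) = cos(t). En substituant t = pi/2: j(pi/2) = 0.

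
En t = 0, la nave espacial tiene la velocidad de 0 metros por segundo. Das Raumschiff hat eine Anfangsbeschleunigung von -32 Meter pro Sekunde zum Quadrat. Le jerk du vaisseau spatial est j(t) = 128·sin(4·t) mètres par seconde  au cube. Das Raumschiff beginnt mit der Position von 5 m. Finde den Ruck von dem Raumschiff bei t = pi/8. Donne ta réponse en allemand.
Mit j(t) = 128·sin(4·t) und Einsetzen von t = pi/8, finden wir j = 128.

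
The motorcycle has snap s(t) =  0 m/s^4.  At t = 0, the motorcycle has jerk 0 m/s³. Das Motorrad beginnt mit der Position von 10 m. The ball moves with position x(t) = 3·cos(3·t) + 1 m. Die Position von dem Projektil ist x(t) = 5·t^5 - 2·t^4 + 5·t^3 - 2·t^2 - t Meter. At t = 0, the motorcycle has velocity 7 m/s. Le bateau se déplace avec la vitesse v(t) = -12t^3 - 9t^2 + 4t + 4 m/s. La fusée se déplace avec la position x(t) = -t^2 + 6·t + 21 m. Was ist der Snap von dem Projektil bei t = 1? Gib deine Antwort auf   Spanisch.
Partiendo de la posición x(t) = 5·t^5 - 2·t^4 + 5·t^3 - 2·t^2 - t, tomamos 4 derivadas. Derivando la posición, obtenemos la velocidad: v(t) = 25·t^4 - 8·t^3 + 15·t^2 - 4·t - 1. Derivando la velocidad, obtenemos la aceleración: a(t) = 100·t^3 - 24·t^2 + 30·t - 4. Derivando la aceleración, obtenemos la sacudida: j(t) = 300·t^2 - 48·t + 30. La derivada de la sacudida da el snap: s(t) = 600·t - 48. De la ecuación del snap s(t) = 600·t - 48, sustituimos t = 1 para obtener s = 552.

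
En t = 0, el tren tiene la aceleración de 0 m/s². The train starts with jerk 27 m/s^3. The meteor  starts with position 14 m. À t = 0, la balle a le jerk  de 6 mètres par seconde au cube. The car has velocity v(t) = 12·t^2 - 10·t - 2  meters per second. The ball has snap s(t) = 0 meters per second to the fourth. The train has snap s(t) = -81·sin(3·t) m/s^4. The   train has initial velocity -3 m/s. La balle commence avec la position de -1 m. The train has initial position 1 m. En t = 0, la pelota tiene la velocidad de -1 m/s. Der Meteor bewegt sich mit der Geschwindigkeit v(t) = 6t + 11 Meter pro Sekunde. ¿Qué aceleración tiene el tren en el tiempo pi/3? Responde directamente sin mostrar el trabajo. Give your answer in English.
The acceleration at t = pi/3 is a = 0.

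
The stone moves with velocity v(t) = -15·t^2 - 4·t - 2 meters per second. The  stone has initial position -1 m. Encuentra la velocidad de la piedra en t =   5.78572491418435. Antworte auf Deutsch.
Aus der Gleichung für die Geschwindigkeit v(t) = -15·t^2 - 4·t - 2, setzen wir t = 5.78572491418435 ein und erhalten v = -527.262091395940.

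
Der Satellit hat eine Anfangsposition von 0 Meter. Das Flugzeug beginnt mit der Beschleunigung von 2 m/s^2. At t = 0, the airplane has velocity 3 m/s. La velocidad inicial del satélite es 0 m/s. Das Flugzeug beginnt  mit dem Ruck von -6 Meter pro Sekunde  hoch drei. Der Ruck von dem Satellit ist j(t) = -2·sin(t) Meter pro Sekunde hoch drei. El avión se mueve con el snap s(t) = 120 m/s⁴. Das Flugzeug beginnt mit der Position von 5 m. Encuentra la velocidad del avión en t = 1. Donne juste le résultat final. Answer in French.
À t = 1, v = 22.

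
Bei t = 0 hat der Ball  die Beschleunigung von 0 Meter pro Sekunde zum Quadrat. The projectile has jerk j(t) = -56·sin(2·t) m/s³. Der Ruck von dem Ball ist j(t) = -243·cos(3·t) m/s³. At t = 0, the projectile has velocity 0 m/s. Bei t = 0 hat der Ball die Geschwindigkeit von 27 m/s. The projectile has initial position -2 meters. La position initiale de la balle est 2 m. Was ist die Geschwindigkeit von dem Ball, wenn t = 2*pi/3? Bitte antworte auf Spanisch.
Partiendo de la sacudida j(t) = -243·cos(3·t), tomamos 2 antiderivadas. La integral de la sacudida, con a(0) = 0, da la aceleración: a(t) = -81·sin(3·t). La integral de la aceleración es la velocidad. Usando v(0) = 27, obtenemos v(t) = 27·cos(3·t). Tenemos la velocidad v(t) = 27·cos(3·t). Sustituyendo t = 2*pi/3: v(2*pi/3) = 27.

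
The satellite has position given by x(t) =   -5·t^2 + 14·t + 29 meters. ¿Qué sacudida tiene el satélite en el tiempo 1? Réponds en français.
En partant de la position x(t) = -5·t^2 + 14·t + 29, nous prenons 3 dérivées. La dérivée de la position donne la vitesse: v(t) = 14 - 10·t. La dérivée de la vitesse donne l'accélération: a(t) = -10. La dérivée de l'accélération donne le jerk: j(t) = 0. De l'équation du jerk j(t) = 0, nous substituons t = 1 pour obtenir j = 0.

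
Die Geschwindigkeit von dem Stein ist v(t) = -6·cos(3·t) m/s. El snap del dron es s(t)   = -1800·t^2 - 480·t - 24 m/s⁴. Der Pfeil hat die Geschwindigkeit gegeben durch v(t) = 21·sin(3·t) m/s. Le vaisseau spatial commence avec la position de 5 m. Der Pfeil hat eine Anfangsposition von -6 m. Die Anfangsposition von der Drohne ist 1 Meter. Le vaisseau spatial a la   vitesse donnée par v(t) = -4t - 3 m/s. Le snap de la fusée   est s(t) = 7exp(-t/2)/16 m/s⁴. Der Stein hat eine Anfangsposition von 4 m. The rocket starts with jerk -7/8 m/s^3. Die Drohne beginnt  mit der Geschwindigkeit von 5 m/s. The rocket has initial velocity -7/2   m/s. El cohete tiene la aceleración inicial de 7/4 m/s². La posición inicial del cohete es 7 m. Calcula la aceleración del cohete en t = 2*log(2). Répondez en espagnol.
Para resolver esto, necesitamos tomar 2 integrales de nuestra ecuación del snap s(t) = 7·exp(-t/2)/16. La antiderivada del snap, con j(0) = -7/8, da la sacudida: j(t) = -7·exp(-t/2)/8. La antiderivada de la sacudida es la aceleración. Usando a(0) = 7/4, obtenemos a(t) = 7·exp(-t/2)/4. Usando a(t) = 7·exp(-t/2)/4 y sustituyendo t = 2*log(2), encontramos a = 7/8.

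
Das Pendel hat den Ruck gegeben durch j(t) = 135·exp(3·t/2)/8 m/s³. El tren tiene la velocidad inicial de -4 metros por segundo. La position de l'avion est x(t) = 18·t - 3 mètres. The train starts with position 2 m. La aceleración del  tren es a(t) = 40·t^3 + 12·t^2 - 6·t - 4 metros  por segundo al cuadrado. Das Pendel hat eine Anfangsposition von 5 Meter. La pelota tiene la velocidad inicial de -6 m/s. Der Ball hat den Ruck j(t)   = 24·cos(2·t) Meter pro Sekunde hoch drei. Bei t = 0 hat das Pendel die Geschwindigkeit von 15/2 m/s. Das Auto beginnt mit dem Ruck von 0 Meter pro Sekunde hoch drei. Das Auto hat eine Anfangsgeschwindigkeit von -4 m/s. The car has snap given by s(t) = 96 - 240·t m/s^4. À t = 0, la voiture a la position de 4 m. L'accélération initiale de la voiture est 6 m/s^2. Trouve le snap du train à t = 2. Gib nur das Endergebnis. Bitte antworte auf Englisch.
The answer is 504.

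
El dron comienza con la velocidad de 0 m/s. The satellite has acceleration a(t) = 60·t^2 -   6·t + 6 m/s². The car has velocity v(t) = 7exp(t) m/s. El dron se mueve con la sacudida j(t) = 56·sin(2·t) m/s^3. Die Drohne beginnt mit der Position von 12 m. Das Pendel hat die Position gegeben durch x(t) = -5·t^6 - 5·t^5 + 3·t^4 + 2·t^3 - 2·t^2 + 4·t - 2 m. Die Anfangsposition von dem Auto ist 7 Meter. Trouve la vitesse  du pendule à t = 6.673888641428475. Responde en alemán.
Ausgehend von der Position x(t) = -5·t^6 - 5·t^5 + 3·t^4 + 2·t^3 - 2·t^2 + 4·t - 2, nehmen wir 1 Ableitung. Durch Ableiten von der Position erhalten wir die Geschwindigkeit: v(t) = -30·t^5 - 25·t^4 + 12·t^3 + 6·t^2 - 4·t + 4. Wir haben die Geschwindigkeit v(t) = -30·t^5 - 25·t^4 + 12·t^3 + 6·t^2 - 4·t + 4. Durch Einsetzen von t = 6.673888641428475: v(6.673888641428475) = -442991.589994989.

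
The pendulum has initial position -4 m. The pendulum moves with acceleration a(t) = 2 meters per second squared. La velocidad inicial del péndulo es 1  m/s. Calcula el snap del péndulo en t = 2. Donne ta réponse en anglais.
We must differentiate our acceleration equation a(t) = 2 2 times. The derivative of acceleration gives jerk: j(t) = 0. Differentiating jerk, we get snap: s(t) = 0. We have snap s(t) = 0. Substituting t = 2: s(2) = 0.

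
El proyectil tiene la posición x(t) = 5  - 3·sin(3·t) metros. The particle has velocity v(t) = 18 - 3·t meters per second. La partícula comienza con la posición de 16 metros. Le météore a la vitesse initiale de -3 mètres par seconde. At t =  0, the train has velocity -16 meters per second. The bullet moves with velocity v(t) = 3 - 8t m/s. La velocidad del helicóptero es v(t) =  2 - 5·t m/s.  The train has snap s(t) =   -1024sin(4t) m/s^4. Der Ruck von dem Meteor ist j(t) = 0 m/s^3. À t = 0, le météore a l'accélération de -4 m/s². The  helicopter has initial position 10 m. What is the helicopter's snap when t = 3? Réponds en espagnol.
Partiendo de la velocidad v(t) = 2 - 5·t, tomamos 3 derivadas. La derivada de la velocidad da la aceleración: a(t) = -5. La derivada de la aceleración da la sacudida: j(t) = 0. La derivada de la sacudida da el snap: s(t) = 0. De la ecuación del snap s(t) = 0, sustituimos t = 3 para obtener s = 0.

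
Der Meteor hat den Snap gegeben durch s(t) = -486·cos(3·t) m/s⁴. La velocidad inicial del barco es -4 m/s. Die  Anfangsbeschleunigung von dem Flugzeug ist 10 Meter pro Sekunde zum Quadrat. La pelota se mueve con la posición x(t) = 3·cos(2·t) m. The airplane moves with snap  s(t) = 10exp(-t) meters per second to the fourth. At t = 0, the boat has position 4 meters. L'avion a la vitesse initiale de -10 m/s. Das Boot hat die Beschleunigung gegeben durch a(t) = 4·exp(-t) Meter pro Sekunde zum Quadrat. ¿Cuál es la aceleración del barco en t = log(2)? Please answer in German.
Wir haben die Beschleunigung a(t) = 4·exp(-t). Durch Einsetzen von t = log(2): a(log(2)) = 2.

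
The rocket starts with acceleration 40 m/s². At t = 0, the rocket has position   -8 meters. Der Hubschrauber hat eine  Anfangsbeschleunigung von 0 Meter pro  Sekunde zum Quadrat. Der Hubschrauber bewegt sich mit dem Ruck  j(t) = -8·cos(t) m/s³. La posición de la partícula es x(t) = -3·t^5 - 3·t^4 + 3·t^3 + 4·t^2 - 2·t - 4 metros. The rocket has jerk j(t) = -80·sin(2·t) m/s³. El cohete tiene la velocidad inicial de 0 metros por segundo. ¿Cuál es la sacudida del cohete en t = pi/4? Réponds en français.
Nous avons le jerk j(t) = -80·sin(2·t). En substituant t = pi/4: j(pi/4) = -80.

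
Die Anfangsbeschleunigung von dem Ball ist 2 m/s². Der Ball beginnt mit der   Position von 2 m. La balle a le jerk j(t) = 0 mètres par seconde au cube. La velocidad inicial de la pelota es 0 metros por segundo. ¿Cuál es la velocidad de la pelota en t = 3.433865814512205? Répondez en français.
En partant du jerk j(t) = 0, nous prenons 2 primitives. En prenant ∫j(t)dt et en appliquant a(0) = 2, nous trouvons a(t) = 2. En prenant ∫a(t)dt et en appliquant v(0) = 0, nous trouvons v(t) = 2·t. Nous avons la vitesse v(t) = 2·t. En substituant t = 3.433865814512205: v(3.433865814512205) = 6.86773162902441.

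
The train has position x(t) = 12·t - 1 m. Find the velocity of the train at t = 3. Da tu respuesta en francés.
En partant de la position x(t) = 12·t - 1, nous prenons 1 dérivée. En prenant d/dt de x(t), nous trouvons v(t) = 12. En utilisant v(t) = 12 et en substituant t = 3, nous trouvons v = 12.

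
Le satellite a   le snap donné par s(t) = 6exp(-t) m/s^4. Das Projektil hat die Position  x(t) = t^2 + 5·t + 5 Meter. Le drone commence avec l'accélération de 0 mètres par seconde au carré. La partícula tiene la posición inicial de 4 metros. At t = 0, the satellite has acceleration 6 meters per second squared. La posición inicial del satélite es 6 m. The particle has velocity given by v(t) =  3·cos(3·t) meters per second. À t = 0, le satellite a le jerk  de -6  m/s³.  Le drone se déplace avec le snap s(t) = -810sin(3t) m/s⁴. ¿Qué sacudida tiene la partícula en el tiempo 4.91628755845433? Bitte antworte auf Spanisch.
Partiendo de la velocidad v(t) = 3·cos(3·t), tomamos 2 derivadas. La derivada de la velocidad da la aceleración: a(t) = -9·sin(3·t). Derivando la aceleración, obtenemos la sacudida: j(t) = -27·cos(3·t). De la ecuación de la sacudida j(t) = -27·cos(3·t), sustituimos t = 4.91628755845433 para obtener j = 15.5049266062805.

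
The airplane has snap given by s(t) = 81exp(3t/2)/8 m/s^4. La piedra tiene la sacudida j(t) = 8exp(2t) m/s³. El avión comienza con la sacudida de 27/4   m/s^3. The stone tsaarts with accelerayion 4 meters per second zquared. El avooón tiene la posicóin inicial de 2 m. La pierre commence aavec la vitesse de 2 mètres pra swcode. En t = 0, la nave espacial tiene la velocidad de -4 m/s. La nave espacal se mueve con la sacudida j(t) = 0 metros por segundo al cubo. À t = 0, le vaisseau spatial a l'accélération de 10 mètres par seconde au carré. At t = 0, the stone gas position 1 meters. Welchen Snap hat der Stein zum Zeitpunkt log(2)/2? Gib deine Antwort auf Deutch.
Wir müssen unsere Gleichung für den Ruck j(t) = 8·exp(2·t) 1-mal ableiten. Die Ableitung von dem Ruck ergibt den Snap: s(t) = 16·exp(2·t). Wir haben den Snap s(t) = 16·exp(2·t). Durch Einsetzen von t = log(2)/2: s(log(2)/2) = 32.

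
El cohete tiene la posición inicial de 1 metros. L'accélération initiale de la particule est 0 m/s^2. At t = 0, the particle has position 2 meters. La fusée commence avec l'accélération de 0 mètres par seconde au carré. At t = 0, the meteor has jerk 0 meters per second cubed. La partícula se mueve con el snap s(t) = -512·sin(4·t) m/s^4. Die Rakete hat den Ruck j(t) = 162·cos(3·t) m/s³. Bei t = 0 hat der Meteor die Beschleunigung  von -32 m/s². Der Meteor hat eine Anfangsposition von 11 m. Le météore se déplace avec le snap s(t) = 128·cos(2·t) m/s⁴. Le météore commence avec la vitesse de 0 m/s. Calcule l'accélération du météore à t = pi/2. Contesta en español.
Partiendo del snap s(t) = 128·cos(2·t), tomamos 2 integrales. Integrando el snap y usando la condición inicial j(0) = 0, obtenemos j(t) = 64·sin(2·t). La antiderivada de la sacudida es la aceleración. Usando a(0) = -32, obtenemos a(t) = -32·cos(2·t). Usando a(t) = -32·cos(2·t) y sustituyendo t = pi/2, encontramos a = 32.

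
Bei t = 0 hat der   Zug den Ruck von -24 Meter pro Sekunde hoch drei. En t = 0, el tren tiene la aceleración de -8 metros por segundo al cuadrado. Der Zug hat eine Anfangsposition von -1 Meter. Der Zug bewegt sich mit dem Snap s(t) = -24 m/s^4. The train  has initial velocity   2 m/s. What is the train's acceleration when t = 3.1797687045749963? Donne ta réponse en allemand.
Wir müssen die Stammfunktion unserer Gleichung für den Snap s(t) = -24 2-mal finden. Das Integral von dem Snap, mit j(0) = -24, ergibt den Ruck: j(t) = -24·t - 24. Mit ∫j(t)dt und Anwendung von a(0) = -8, finden wir a(t) = -12·t^2 - 24·t - 8. Aus der Gleichung für die Beschleunigung a(t) = -12·t^2 - 24·t - 8, setzen wir t = 3.1797687045749963 ein und erhalten a = -205.645597084935.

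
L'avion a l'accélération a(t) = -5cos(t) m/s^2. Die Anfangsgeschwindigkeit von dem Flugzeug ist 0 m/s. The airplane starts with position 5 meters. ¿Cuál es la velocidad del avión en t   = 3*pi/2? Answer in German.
Wir müssen die Stammfunktion unserer Gleichung für die Beschleunigung a(t) = -5·cos(t) 1-mal finden. Durch Integration von der Beschleunigung und Verwendung der Anfangsbedingung v(0) = 0, erhalten wir v(t) = -5·sin(t). Mit v(t) = -5·sin(t) und Einsetzen von t = 3*pi/2, finden wir v = 5.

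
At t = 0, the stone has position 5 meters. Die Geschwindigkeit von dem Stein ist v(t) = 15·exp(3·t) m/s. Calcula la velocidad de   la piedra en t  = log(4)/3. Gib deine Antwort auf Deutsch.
Mit v(t) = 15·exp(3·t) und Einsetzen von t = log(4)/3, finden wir v = 60.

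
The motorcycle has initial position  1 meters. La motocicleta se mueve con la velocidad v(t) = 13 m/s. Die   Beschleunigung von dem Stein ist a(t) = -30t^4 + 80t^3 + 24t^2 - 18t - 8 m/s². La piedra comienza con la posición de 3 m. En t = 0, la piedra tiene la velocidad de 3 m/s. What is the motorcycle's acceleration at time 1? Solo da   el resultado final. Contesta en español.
a(1) = 0.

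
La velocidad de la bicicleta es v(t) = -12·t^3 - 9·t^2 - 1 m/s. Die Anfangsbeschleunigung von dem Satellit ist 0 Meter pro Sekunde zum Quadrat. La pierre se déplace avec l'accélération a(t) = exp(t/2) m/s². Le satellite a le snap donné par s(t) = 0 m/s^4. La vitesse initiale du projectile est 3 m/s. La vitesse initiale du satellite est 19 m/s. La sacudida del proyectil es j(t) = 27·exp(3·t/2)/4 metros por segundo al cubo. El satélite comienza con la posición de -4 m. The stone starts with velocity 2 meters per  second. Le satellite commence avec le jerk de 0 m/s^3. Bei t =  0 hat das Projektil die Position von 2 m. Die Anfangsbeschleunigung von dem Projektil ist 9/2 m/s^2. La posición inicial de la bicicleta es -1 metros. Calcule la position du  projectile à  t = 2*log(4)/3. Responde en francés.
Nous devons intégrer notre équation du jerk j(t) = 27·exp(3·t/2)/4 3 fois. En prenant ∫j(t)dt et en appliquant a(0) = 9/2, nous trouvons a(t) = 9·exp(3·t/2)/2. L'intégrale de l'accélération, avec v(0) = 3, donne la vitesse: v(t) = 3·exp(3·t/2). En prenant ∫v(t)dt et en appliquant x(0) = 2, nous trouvons x(t) = 2·exp(3·t/2). De l'équation de la position x(t) = 2·exp(3·t/2), nous substituons t = 2*log(4)/3 pour obtenir x = 8.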